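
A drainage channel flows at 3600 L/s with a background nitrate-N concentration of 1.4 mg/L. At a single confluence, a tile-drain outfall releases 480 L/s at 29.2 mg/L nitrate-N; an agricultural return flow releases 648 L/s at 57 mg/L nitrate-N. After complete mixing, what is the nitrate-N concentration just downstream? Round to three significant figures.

Flow-weighted average: C = (3600·1.400 + 480.0·29.20 + 648.0·57.00) / 4728 = 55990/4728 = 11.84 mg/L.

11.8 mg/L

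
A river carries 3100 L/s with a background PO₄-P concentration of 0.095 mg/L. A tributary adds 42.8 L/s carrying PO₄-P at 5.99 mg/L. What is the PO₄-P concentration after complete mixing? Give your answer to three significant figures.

Mixed concentration C = ΣQC/ΣQ = (3100·0.09500 + 42.80·5.990) / 3143 = 550.9/3143 = 0.1753 mg/L.

0.175 mg/L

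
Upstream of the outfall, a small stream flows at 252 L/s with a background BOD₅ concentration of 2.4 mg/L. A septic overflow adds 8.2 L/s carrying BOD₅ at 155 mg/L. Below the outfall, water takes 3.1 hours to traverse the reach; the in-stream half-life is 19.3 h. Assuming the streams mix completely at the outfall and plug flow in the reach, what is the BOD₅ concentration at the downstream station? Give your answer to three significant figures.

6.45 mg/L

Mixed concentration C = ΣQC/ΣQ = (252.0·2.400 + 8.200·155.0) / 260.2 = 1876/260.2 = 7.209 mg/L.
Half-life 19.3 h → k = ln 2 / 19.3 = 0.03591 h⁻¹ = 0.8619 d⁻¹.
First-order decay: C = 7.209·exp(−k·t) = 7.209·0.8946 = 6.450 mg/L.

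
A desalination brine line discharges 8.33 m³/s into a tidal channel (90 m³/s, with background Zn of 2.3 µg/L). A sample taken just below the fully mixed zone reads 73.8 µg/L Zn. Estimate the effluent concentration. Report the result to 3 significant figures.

846 µg/L

Mass balance: 90.00·2.300 + 8.330·Cₑ = 98.33·73.80
→ Cₑ = (98.33·73.80 − 90.00·2.300) / 8.330 = 846.3 µg/L.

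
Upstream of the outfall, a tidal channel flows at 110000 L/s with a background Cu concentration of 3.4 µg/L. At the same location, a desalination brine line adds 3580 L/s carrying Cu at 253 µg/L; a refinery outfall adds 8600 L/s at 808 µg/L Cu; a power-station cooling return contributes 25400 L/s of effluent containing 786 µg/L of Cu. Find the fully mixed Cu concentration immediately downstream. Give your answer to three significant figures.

After mixing, C = (110000·3.400 + 3580·253.0 + 8600·808.0 + 25400·786.0) / 147600 = 28190000/147600 = 191.0 µg/L.

191 µg/L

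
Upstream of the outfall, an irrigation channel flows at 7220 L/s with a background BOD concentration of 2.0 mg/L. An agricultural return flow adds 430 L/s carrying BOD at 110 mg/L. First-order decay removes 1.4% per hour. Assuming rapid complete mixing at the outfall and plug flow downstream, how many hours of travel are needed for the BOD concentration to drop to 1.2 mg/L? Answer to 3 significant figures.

135 h

Conservation of mass: C = (7220·2.000 + 430.0·110.0) / 7650 = 61740/7650 = 8.071 mg/L.
1.4%/h lost → k = −ln(1 − 0.014) = 0.01410 h⁻¹.
8.071·exp(−k·t) = 1.2 → t = ln(8.071/1.2)/k = 486700 s = 135.2 h.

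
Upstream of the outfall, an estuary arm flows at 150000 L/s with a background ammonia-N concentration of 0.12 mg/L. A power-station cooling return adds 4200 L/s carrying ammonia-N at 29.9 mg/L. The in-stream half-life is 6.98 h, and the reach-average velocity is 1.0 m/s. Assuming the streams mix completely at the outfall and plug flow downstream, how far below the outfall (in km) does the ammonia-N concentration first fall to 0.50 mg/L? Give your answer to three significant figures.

Conservation of mass: C = (150000·0.1200 + 4200·29.90) / 154200 = 143600/154200 = 0.9311 mg/L.
Half-life 6.98 h → k = ln 2 / 6.98 = 0.09930 h⁻¹ = 2.383 d⁻¹.
Set 0.9311·exp(−k·t) = 0.50 → t = ln(0.9311/0.50)/k = 22540 s = 6.261 h.
Distance = v·t = 1.0·22540 = 22540 m = 22.54 km.

22.5 km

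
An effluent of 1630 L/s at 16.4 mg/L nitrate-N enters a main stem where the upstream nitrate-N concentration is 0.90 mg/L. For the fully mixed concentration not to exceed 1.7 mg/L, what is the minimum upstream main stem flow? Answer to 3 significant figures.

Set C_mix = 1.7: (Q·0.9000 + 1630·16.40) / (Q + 1630) = 1.7
→ Q = 1630·(16.40 − 1.7)/(1.7 − 0.9000) = 29950 L/s.

30000 L/s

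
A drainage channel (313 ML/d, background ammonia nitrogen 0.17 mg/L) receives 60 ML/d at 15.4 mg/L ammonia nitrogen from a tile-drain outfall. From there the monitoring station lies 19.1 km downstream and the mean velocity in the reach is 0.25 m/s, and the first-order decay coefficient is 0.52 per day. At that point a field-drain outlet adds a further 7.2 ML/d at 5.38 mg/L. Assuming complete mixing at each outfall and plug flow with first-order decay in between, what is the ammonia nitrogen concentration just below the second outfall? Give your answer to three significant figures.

1.72 mg/L

Conservation of mass: C = (313.0·0.1700 + 60.00·15.40) / 373.0 = 977.2/373.0 = 2.620 mg/L; combined flow 373.0 ML/d.
Travel time t = 19.1·1000 / 0.25 = 76400 s = 21.22 h.
Decay over the reach: 2.620·exp(−kt) = 2.620·0.6314 = 1.654 mg/L.
Second outfall: C = (373.0·1.654 + 7.200·5.380)/380.2 = 1.725 mg/L.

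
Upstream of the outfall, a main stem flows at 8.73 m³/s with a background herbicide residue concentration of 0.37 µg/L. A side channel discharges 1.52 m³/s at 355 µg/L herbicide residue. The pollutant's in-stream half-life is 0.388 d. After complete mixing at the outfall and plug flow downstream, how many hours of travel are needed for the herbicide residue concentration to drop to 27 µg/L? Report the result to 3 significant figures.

Mixed concentration C = ΣQC/ΣQ = (8.730·0.3700 + 1.520·355.0) / 10.25 = 542.8/10.25 = 52.96 µg/L.
Half-life 0.388 d → k = ln 2 / 0.388 = 1.786 d⁻¹.
52.96·exp(−k·t) = 27 → t = ln(52.96/27)/k = 32580 s = 9.050 h.

9.05 h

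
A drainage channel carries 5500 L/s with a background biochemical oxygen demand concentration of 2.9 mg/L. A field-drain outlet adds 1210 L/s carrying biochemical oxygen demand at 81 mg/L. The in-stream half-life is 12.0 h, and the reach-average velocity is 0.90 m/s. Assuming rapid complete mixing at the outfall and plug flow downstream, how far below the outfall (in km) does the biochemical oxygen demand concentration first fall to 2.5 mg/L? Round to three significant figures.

107 km

Mixed concentration C = ΣQC/ΣQ = (5500·2.900 + 1210·81.00) / 6710 = 114000/6710 = 16.98 mg/L.
Half-life 12.0 h → k = ln 2 / 12.0 = 0.05776 h⁻¹ = 1.386 d⁻¹.
Set 16.98·exp(−k·t) = 2.5 → t = ln(16.98/2.5)/k = 119400 s = 33.17 h.
Distance = v·t = 0.90·119400 = 107500 m = 107.5 km.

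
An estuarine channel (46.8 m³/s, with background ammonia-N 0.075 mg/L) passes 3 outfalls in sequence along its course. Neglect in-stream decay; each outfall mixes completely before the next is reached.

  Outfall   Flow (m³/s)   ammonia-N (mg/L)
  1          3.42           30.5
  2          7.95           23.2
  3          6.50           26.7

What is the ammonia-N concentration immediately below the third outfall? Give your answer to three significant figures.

Below outfall 1: Q → 50.22 m³/s, C = (46.80·0.07500 + 3.420·30.50)/50.22 = 2.147 mg/L.
Below outfall 2: Q → 58.17 m³/s, C = (50.22·2.147 + 7.950·23.20)/58.17 = 5.024 mg/L.
Below outfall 3: Q → 64.67 m³/s, C = (58.17·5.024 + 6.500·26.70)/64.67 = 7.203 mg/L.

7.20 mg/L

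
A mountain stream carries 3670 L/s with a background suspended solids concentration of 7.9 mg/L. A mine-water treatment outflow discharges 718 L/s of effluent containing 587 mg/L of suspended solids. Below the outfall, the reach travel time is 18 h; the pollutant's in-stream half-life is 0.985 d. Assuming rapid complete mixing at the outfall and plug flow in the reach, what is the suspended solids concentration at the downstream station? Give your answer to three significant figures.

After mixing, C = (3670·7.900 + 718.0·587.0) / 4388 = 450500/4388 = 102.7 mg/L.
Half-life 0.985 d → k = ln 2 / 0.985 = 0.7037 d⁻¹.
After decay, C = 102.7 × e^(−kt) = 102.7 × 0.5899 = 60.56 mg/L.

60.6 mg/L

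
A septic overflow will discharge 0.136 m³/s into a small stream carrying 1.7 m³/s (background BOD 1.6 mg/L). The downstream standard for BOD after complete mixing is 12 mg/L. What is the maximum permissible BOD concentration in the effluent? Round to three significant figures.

At the limit, (Qr·Cr + Qe·Cₑ)/(Qr + Qe) = 12:
Cₑ = (1.836·12 − 1.700·1.600) / 0.1360 = 142.0 mg/L.

142 mg/L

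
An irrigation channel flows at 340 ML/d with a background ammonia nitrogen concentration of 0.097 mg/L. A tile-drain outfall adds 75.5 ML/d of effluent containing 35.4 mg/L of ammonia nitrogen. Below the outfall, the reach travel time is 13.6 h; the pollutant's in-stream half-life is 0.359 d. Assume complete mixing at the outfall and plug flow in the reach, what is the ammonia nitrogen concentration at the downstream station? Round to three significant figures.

Conservation of mass: C = (340.0·0.09700 + 75.50·35.40) / 415.5 = 2706/415.5 = 6.512 mg/L.
Half-life 0.359 d → k = ln 2 / 0.359 = 1.931 d⁻¹.
Decay over the reach: 6.512·exp(−kt) = 6.512·0.3348 = 2.180 mg/L.

2.18 mg/L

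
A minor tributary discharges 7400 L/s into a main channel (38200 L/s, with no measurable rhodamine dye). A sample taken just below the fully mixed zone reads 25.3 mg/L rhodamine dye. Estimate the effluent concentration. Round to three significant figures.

156 mg/L

Mass balance: 38200·0 + 7400·Cₑ = 45600·25.30
→ Cₑ = (45600·25.30 − 38200·0) / 7400 = 155.9 mg/L.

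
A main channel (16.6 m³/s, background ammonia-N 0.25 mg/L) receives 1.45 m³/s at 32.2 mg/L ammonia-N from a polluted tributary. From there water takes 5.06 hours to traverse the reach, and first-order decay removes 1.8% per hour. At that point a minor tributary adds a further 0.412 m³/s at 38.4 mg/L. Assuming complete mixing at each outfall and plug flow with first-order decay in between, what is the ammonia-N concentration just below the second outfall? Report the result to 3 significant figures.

3.37 mg/L

After mixing, C = (16.60·0.2500 + 1.450·32.20) / 18.05 = 50.84/18.05 = 2.817 mg/L; combined flow 18.05 m³/s.
1.8%/h lost → k = −ln(1 − 0.018) = 0.01816 h⁻¹.
Decay over the reach: 2.817·exp(−kt) = 2.817·0.9122 = 2.569 mg/L.
At the second outfall, C = (18.05·2.569 + 0.4120·38.40) / (18.05 + 0.4120) = 3.369 mg/L.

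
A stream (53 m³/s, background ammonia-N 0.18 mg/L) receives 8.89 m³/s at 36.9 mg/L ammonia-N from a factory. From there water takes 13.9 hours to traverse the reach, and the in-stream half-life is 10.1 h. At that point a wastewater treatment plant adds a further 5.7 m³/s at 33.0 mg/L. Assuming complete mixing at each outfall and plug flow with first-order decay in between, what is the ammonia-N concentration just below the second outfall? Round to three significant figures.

Mass balance: C = (53.00·0.1800 + 8.890·36.90) / 61.89 = 337.6/61.89 = 5.455 mg/L; combined flow 61.89 m³/s.
Half-life 10.1 h → k = ln 2 / 10.1 = 0.06863 h⁻¹ = 1.647 d⁻¹.
First-order decay: C = 5.455·exp(−k·t) = 5.455·0.3852 = 2.101 mg/L.
Second outfall: C = (61.89·2.101 + 5.700·33.00)/67.59 = 4.707 mg/L.

4.71 mg/L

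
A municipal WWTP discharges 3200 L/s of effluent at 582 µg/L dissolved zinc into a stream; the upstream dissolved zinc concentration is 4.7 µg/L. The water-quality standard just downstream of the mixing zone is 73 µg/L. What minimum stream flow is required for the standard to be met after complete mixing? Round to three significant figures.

23800 L/s

Set C_mix = 73: (Q·4.700 + 3200·582.0) / (Q + 3200) = 73
→ Q = 3200·(582.0 − 73)/(73 − 4.700) = 23850 L/s.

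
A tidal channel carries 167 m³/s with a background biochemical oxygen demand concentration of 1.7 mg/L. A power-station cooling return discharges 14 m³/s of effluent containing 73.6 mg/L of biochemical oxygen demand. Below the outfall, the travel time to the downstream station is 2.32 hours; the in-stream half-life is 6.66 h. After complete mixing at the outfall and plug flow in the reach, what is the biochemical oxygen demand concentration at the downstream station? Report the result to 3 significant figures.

5.70 mg/L

Mass balance: C = (167.0·1.700 + 14.00·73.60) / 181.0 = 1314/181.0 = 7.261 mg/L.
Half-life 6.66 h → k = ln 2 / 6.66 = 0.1041 h⁻¹ = 2.498 d⁻¹.
First-order decay: C = 7.261·exp(−k·t) = 7.261·0.7855 = 5.704 mg/L.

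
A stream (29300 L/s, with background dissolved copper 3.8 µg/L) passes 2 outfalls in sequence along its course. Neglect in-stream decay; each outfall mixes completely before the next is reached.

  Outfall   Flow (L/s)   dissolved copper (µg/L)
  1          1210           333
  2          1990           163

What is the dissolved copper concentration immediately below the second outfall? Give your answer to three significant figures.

Below outfall 1: Q → 30510 L/s, C = (29300·3.800 + 1210·333.0)/30510 = 16.86 µg/L.
Below outfall 2: Q → 32500 L/s, C = (30510·16.86 + 1990·163.0)/32500 = 25.80 µg/L.

25.8 µg/L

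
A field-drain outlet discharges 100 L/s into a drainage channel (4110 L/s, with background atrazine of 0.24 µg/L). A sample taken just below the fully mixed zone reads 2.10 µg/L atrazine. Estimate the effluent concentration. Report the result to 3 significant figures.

78.5 µg/L

Mass balance: 4110·0.2400 + 100.0·Cₑ = 4210·2.100
→ Cₑ = (4210·2.100 − 4110·0.2400) / 100.0 = 78.55 µg/L.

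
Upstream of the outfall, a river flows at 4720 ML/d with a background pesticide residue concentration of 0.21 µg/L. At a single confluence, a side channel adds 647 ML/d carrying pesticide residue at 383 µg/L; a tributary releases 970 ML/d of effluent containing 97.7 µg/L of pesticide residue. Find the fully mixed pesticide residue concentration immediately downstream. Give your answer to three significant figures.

54.2 µg/L

Flow-weighted average: C = (4720·0.2100 + 647.0·383.0 + 970.0·97.70) / 6337 = 343600/6337 = 54.22 µg/L.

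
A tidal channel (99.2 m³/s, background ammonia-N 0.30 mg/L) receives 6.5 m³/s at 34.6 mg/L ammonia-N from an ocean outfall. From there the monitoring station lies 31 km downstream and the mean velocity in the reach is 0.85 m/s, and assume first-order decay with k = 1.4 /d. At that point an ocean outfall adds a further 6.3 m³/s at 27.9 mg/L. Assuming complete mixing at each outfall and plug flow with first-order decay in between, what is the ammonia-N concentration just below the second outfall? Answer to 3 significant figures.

2.83 mg/L

Mass balance: C = (99.20·0.3000 + 6.500·34.60) / 105.7 = 254.7/105.7 = 2.409 mg/L; combined flow 105.7 m³/s.
Travel time t = 31·1000 / 0.85 = 36470 s = 10.13 h.
Decay over the reach: 2.409·exp(−kt) = 2.409·0.5538 = 1.334 mg/L.
At the second outfall, C = (105.7·1.334 + 6.300·27.90) / (105.7 + 6.300) = 2.829 mg/L.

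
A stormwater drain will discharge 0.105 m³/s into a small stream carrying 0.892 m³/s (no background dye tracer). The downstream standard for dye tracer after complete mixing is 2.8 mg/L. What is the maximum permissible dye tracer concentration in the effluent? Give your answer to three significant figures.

At the limit, (Qr·Cr + Qe·Cₑ)/(Qr + Qe) = 2.8:
Cₑ = (0.9970·2.8 − 0.8920·0) / 0.1050 = 26.59 mg/L.

26.6 mg/L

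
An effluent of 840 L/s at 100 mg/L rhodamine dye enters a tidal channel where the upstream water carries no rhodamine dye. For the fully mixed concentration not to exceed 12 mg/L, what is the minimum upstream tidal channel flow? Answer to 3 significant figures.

Set C_mix = 12: (Q·0 + 840.0·100.0) / (Q + 840.0) = 12
→ Q = 840.0·(100.0 − 12)/(12 − 0) = 6160 L/s.

6160 L/s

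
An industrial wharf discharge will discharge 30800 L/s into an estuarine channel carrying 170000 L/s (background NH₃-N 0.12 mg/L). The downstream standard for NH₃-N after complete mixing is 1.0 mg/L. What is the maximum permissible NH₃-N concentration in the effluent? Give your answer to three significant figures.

At the limit, (Qr·Cr + Qe·Cₑ)/(Qr + Qe) = 1.0:
Cₑ = (200800·1.0 − 170000·0.1200) / 30800 = 5.857 mg/L.

5.86 mg/L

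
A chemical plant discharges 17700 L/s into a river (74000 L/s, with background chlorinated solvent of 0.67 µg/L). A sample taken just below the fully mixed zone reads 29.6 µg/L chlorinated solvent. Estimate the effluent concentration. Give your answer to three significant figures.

151 µg/L

Mass balance: 74000·0.6700 + 17700·Cₑ = 91700·29.60
→ Cₑ = (91700·29.60 − 74000·0.6700) / 17700 = 150.6 µg/L.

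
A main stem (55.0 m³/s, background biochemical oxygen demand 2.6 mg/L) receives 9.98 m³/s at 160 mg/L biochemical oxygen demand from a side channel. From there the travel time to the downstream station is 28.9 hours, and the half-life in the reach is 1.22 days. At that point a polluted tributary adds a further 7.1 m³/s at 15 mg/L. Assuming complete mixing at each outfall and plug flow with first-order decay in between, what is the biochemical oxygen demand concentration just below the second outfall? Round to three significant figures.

Mass balance: C = (55.00·2.600 + 9.980·160.0) / 64.98 = 1740/64.98 = 26.77 mg/L; combined flow 64.98 m³/s.
Half-life 1.22 d → k = ln 2 / 1.22 = 0.5682 d⁻¹.
First-order decay: C = 26.77·exp(−k·t) = 26.77·0.5045 = 13.51 mg/L.
At the second outfall, C = (64.98·13.51 + 7.100·15.00) / (64.98 + 7.100) = 13.66 mg/L.

13.7 mg/L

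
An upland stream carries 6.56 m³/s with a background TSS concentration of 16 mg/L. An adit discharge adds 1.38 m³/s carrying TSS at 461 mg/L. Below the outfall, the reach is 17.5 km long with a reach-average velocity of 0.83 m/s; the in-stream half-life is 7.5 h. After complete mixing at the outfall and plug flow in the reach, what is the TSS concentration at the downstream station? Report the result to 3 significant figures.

54.3 mg/L

After mixing, C = (6.560·16.00 + 1.380·461.0) / 7.940 = 741.1/7.940 = 93.34 mg/L.
Travel time t = 17.5·1000 / 0.83 = 21080 s = 5.857 h.
Half-life 7.5 h → k = ln 2 / 7.5 = 0.09242 h⁻¹ = 2.218 d⁻¹.
First-order decay: C = 93.34·exp(−k·t) = 93.34·0.5820 = 54.33 mg/L.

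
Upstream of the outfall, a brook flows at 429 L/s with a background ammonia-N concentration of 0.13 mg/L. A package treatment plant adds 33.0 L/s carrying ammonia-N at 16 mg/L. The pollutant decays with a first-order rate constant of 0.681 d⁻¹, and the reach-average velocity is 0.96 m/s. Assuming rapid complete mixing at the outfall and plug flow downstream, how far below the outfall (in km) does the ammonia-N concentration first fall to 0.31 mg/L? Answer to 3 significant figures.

171 km

Conservation of mass: C = (429.0·0.1300 + 33.00·16.00) / 462.0 = 583.8/462.0 = 1.264 mg/L.
Set 1.264·exp(−k·t) = 0.31 → t = ln(1.264/0.31)/k = 178300 s = 49.52 h.
Distance = v·t = 0.96·178300 = 171100 m = 171.1 km.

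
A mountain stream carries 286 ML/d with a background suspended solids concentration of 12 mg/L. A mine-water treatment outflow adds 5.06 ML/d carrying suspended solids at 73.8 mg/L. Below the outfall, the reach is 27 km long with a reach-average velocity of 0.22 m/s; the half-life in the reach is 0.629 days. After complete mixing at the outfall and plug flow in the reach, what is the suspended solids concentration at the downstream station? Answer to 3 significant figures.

2.73 mg/L

Conservation of mass: C = (286.0·12.00 + 5.060·73.80) / 291.1 = 3805/291.1 = 13.07 mg/L.
Travel time t = 27·1000 / 0.22 = 122700 s = 34.09 h.
Half-life 0.629 d → k = ln 2 / 0.629 = 1.102 d⁻¹.
First-order decay: C = 13.07·exp(−k·t) = 13.07·0.2090 = 2.733 mg/L.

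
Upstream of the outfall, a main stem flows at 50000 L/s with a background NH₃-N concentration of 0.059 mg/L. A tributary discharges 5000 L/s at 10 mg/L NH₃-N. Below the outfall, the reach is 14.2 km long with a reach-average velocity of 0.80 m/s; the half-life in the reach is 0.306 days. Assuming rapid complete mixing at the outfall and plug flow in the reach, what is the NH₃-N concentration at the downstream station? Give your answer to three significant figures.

0.605 mg/L

Conservation of mass: C = (50000·0.05900 + 5000·10.00) / 55000 = 52950/55000 = 0.9627 mg/L.
Travel time t = 14.2·1000 / 0.80 = 17750 s = 4.931 h.
Half-life 0.306 d → k = ln 2 / 0.306 = 2.265 d⁻¹.
After decay, C = 0.9627 × e^(−kt) = 0.9627 × 0.6279 = 0.6045 mg/L.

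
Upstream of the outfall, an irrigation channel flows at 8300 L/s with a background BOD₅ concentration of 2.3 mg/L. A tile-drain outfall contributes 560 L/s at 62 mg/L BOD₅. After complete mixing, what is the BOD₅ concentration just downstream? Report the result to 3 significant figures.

Conservation of mass: C = (8300·2.300 + 560.0·62.00) / 8860 = 53810/8860 = 6.073 mg/L.

6.07 mg/L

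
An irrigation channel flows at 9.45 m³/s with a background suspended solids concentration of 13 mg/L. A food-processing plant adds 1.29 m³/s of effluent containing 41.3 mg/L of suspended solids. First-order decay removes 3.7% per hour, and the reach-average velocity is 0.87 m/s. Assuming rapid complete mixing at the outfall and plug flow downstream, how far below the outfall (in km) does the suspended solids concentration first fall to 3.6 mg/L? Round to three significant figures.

Mixed concentration C = ΣQC/ΣQ = (9.450·13.00 + 1.290·41.30) / 10.74 = 176.1/10.74 = 16.40 mg/L.
3.7%/h lost → k = −ln(1 − 0.037) = 0.03770 h⁻¹.
Set 16.40·exp(−k·t) = 3.6 → t = ln(16.40/3.6)/k = 144800 s = 40.22 h.
Distance = v·t = 0.87·144800 = 126000 m = 126.0 km.

126 km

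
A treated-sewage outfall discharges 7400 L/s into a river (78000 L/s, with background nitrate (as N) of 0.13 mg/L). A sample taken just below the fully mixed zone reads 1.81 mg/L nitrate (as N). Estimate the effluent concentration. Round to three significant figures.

19.5 mg/L

Mass balance: 78000·0.1300 + 7400·Cₑ = 85400·1.810
→ Cₑ = (85400·1.810 − 78000·0.1300) / 7400 = 19.52 mg/L.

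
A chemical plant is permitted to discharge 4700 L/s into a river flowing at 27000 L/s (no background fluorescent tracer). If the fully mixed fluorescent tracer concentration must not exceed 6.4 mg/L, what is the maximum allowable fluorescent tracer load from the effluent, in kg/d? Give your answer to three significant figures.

17500 kg/d

Mass balance at the limit: 27000·0 + 4700·Cₑ = 31700·6.4 → Cₑ = 43.17 mg/L.
4700 L/s = 4.700 m³/s. Load = 4.700 m³/s × 43.17 g/m³ × 86 400 s/d = 17530 kg/d.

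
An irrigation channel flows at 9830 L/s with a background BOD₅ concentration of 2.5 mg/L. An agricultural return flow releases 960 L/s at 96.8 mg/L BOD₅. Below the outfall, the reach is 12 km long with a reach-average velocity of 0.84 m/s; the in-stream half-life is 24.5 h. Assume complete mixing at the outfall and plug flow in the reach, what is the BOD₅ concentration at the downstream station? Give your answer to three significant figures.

After mixing, C = (9830·2.500 + 960.0·96.80) / 10790 = 117500/10790 = 10.89 mg/L.
Travel time t = 12·1000 / 0.84 = 14290 s = 3.968 h.
Half-life 24.5 h → k = ln 2 / 24.5 = 0.02829 h⁻¹ = 0.6790 d⁻¹.
After decay, C = 10.89 × e^(−kt) = 10.89 × 0.8938 = 9.734 mg/L.

9.73 mg/L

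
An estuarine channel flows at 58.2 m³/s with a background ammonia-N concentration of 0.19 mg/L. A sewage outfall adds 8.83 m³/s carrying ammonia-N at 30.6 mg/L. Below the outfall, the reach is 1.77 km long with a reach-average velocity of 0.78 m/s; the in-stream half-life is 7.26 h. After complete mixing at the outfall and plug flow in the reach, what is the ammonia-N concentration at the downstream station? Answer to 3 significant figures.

After mixing, C = (58.20·0.1900 + 8.830·30.60) / 67.03 = 281.3/67.03 = 4.196 mg/L.
Travel time t = 1.77·1000 / 0.78 = 2269 s = 0.6303 h.
Half-life 7.26 h → k = ln 2 / 7.26 = 0.09547 h⁻¹ = 2.291 d⁻¹.
First-order decay: C = 4.196·exp(−k·t) = 4.196·0.9416 = 3.951 mg/L.

3.95 mg/L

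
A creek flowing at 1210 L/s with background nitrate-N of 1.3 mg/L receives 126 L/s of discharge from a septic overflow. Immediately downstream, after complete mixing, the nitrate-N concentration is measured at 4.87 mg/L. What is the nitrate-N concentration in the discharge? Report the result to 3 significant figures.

39.2 mg/L

Mass balance: 1210·1.300 + 126.0·Cₑ = 1336·4.870
→ Cₑ = (1336·4.870 − 1210·1.300) / 126.0 = 39.15 mg/L.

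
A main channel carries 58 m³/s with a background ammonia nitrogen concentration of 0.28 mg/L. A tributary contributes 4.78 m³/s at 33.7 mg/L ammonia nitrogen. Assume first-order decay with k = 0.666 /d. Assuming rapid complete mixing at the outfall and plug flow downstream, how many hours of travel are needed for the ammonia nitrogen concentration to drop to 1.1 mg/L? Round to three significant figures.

Mass balance: C = (58.00·0.2800 + 4.780·33.70) / 62.78 = 177.3/62.78 = 2.825 mg/L.
2.825·exp(−k·t) = 1.1 → t = ln(2.825/1.1)/k = 122300 s = 33.98 h.

34.0 h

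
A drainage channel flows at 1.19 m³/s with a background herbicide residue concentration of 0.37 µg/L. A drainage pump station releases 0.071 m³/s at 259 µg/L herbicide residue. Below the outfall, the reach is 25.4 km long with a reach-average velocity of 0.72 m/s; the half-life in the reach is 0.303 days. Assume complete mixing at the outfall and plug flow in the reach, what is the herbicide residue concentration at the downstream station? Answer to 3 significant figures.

Flow-weighted average: C = (1.190·0.3700 + 0.07100·259.0) / 1.261 = 18.83/1.261 = 14.93 µg/L.
Travel time t = 25.4·1000 / 0.72 = 35280 s = 9.799 h.
Half-life 0.303 d → k = ln 2 / 0.303 = 2.288 d⁻¹.
After decay, C = 14.93 × e^(−kt) = 14.93 × 0.3930 = 5.868 µg/L.

5.87 µg/L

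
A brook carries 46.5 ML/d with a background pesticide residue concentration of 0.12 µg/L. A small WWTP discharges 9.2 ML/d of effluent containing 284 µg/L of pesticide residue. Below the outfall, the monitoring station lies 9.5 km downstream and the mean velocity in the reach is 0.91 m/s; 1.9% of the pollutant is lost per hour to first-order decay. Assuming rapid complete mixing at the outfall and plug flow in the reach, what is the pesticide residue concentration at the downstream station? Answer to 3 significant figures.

Mixed concentration C = ΣQC/ΣQ = (46.50·0.1200 + 9.200·284.0) / 55.70 = 2618/55.70 = 47.01 µg/L.
Travel time t = 9.5·1000 / 0.91 = 10440 s = 2.900 h.
1.9%/h lost → k = −ln(1 − 0.019) = 0.01918 h⁻¹.
After decay, C = 47.01 × e^(−kt) = 47.01 × 0.9459 = 44.47 µg/L.

44.5 µg/L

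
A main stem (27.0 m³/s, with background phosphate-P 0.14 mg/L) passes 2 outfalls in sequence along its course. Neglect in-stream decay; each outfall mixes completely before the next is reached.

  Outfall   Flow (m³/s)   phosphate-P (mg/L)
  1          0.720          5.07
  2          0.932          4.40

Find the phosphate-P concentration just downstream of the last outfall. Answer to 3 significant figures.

After outfall 1: Q = 27.00 + 0.7200 = 27.72 m³/s; C = (27.00·0.1400 + 0.7200·5.070)/27.72 = 0.2681 mg/L.
After outfall 2: Q = 27.72 + 0.9320 = 28.65 m³/s; C = (27.72·0.2681 + 0.9320·4.400)/28.65 = 0.4025 mg/L.

0.402 mg/L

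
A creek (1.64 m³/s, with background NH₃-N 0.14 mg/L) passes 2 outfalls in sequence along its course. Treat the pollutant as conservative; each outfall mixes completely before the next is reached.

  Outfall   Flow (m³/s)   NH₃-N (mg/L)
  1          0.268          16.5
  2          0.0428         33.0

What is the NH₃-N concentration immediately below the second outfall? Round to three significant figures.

3.11 mg/L

Outfall 1: combined Q = 1.908 m³/s; C = (1.640·0.1400 + 0.2680·16.50)/1.908 = 2.438 mg/L.
Outfall 2: combined Q = 1.951 m³/s; C = (1.908·2.438 + 0.04280·33.00)/1.951 = 3.108 mg/L.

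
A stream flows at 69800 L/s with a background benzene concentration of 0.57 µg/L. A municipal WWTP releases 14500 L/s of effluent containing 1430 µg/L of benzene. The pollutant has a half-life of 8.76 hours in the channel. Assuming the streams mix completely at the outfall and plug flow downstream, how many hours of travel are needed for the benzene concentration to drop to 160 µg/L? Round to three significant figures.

5.46 h

Mass balance: C = (69800·0.5700 + 14500·1430) / 84300 = 20770000/84300 = 246.4 µg/L.
Half-life 8.76 h → k = ln 2 / 8.76 = 0.07913 h⁻¹ = 1.899 d⁻¹.
246.4·exp(−k·t) = 160 → t = ln(246.4/160)/k = 19650 s = 5.459 h.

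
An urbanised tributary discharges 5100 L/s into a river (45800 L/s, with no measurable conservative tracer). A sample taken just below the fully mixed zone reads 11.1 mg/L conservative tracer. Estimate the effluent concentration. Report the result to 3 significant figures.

111 mg/L

Mass balance: 45800·0 + 5100·Cₑ = 50900·11.10
→ Cₑ = (50900·11.10 − 45800·0) / 5100 = 110.8 mg/L.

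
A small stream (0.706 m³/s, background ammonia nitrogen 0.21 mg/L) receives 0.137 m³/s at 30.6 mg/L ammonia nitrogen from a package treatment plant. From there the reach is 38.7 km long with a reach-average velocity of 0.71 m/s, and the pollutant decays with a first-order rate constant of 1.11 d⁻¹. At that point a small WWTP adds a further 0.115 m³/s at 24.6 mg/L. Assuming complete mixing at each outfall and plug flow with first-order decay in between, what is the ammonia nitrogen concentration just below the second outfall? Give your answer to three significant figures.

5.20 mg/L

Flow-weighted average: C = (0.7060·0.2100 + 0.1370·30.60) / 0.8430 = 4.340/0.8430 = 5.149 mg/L; combined flow 0.8430 m³/s.
Travel time t = 38.7·1000 / 0.71 = 54510 s = 15.14 h.
First-order decay: C = 5.149·exp(−k·t) = 5.149·0.4965 = 2.556 mg/L.
Second outfall: C = (0.8430·2.556 + 0.1150·24.60)/0.9580 = 5.202 mg/L.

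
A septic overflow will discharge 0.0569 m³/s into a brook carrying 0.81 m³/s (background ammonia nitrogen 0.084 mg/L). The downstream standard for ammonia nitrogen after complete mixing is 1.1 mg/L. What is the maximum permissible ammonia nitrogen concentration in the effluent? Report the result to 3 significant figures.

15.6 mg/L

At the limit, (Qr·Cr + Qe·Cₑ)/(Qr + Qe) = 1.1:
Cₑ = (0.8669·1.1 − 0.8100·0.08400) / 0.05690 = 15.56 mg/L.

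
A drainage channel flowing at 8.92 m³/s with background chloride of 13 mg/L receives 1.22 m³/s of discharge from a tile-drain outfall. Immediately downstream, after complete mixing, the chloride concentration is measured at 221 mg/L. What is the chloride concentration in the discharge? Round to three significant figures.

Mass balance: 8.920·13.00 + 1.220·Cₑ = 10.14·221.0
→ Cₑ = (10.14·221.0 − 8.920·13.00) / 1.220 = 1742 mg/L.

1740 mg/L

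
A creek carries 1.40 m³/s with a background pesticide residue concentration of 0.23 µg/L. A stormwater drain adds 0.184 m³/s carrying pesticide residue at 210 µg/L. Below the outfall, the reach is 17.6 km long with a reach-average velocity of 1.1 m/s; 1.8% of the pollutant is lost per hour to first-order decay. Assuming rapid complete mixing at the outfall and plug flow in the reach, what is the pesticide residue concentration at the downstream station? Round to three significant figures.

22.7 µg/L

Mass balance: C = (1.400·0.2300 + 0.1840·210.0) / 1.584 = 38.96/1.584 = 24.60 µg/L.
Travel time t = 17.6·1000 / 1.1 = 16000 s = 4.444 h.
1.8%/h lost → k = −ln(1 − 0.018) = 0.01816 h⁻¹.
First-order decay: C = 24.60·exp(−k·t) = 24.60·0.9224 = 22.69 µg/L.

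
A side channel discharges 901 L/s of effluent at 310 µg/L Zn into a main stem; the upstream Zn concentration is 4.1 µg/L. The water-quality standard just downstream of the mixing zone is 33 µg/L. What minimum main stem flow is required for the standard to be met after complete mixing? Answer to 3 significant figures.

Set C_mix = 33: (Q·4.100 + 901.0·310.0) / (Q + 901.0) = 33
→ Q = 901.0·(310.0 − 33)/(33 − 4.100) = 8636 L/s.

8640 L/s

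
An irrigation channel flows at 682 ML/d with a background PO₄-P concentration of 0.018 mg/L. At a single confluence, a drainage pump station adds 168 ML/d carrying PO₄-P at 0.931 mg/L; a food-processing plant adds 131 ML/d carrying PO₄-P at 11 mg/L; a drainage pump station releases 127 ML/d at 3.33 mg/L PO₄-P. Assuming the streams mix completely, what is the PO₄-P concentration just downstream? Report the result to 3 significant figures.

1.83 mg/L

After mixing, C = (682.0·0.01800 + 168.0·0.9310 + 131.0·11.00 + 127.0·3.330) / 1108 = 2033/1108 = 1.834 mg/L.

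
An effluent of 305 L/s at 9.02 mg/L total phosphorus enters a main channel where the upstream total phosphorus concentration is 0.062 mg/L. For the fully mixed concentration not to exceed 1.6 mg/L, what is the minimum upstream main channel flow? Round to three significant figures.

1470 L/s

Set C_mix = 1.6: (Q·0.06200 + 305.0·9.020) / (Q + 305.0) = 1.6
→ Q = 305.0·(9.020 − 1.6)/(1.6 − 0.06200) = 1471 L/s.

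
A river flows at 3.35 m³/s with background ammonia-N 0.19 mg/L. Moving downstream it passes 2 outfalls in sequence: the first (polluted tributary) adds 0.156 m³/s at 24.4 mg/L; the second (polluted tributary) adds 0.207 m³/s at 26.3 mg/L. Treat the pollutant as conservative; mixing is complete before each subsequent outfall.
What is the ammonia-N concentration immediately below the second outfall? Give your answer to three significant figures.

2.66 mg/L

Outfall 1: combined Q = 3.506 m³/s; C = (3.350·0.1900 + 0.1560·24.40)/3.506 = 1.267 mg/L.
Outfall 2: combined Q = 3.713 m³/s; C = (3.506·1.267 + 0.2070·26.30)/3.713 = 2.663 mg/L.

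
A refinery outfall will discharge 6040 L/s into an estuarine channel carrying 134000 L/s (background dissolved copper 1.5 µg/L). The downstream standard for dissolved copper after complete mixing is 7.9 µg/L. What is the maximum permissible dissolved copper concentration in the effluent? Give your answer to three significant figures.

At the limit, (Qr·Cr + Qe·Cₑ)/(Qr + Qe) = 7.9:
Cₑ = (140000·7.9 − 134000·1.500) / 6040 = 149.9 µg/L.

150 µg/L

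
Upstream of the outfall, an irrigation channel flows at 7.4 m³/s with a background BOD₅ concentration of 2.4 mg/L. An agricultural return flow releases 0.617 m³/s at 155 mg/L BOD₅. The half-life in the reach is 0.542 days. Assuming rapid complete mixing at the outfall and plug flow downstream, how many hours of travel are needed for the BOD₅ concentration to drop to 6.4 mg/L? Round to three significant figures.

14.9 h

Conservation of mass: C = (7.400·2.400 + 0.6170·155.0) / 8.017 = 113.4/8.017 = 14.14 mg/L.
Half-life 0.542 d → k = ln 2 / 0.542 = 1.279 d⁻¹.
14.14·exp(−k·t) = 6.4 → t = ln(14.14/6.4)/k = 53580 s = 14.88 h.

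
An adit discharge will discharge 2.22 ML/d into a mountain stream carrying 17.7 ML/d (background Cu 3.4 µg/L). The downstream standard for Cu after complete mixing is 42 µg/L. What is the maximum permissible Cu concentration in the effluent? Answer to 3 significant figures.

350 µg/L

At the limit, (Qr·Cr + Qe·Cₑ)/(Qr + Qe) = 42:
Cₑ = (19.92·42 − 17.70·3.400) / 2.220 = 349.8 µg/L.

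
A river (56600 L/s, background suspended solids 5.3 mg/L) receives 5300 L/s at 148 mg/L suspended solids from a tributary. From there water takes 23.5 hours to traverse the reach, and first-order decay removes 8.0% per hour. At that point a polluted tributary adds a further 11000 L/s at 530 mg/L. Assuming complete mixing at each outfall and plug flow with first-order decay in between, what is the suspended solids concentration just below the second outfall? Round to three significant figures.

82.1 mg/L

Mixed concentration C = ΣQC/ΣQ = (56600·5.300 + 5300·148.0) / 61900 = 1084000/61900 = 17.52 mg/L; combined flow 61900 L/s.
8.0%/h lost → k = −ln(1 − 0.08) = 0.08338 h⁻¹.
First-order decay: C = 17.52·exp(−k·t) = 17.52·0.1409 = 2.469 mg/L.
At the second outfall, C = (61900·2.469 + 11000·530.0) / (61900 + 11000) = 82.07 mg/L.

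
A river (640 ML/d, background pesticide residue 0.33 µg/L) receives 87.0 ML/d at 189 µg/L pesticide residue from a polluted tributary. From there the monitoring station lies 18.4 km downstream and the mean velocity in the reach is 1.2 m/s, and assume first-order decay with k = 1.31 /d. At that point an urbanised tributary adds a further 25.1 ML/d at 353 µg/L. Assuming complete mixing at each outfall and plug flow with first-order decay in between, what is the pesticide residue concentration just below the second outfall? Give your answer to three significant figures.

29.3 µg/L

Flow-weighted average: C = (640.0·0.3300 + 87.00·189.0) / 727.0 = 16650/727.0 = 22.91 µg/L; combined flow 727.0 ML/d.
Travel time t = 18.4·1000 / 1.2 = 15330 s = 4.259 h.
After decay, C = 22.91 × e^(−kt) = 22.91 × 0.7926 = 18.16 µg/L.
At the second outfall, C = (727.0·18.16 + 25.10·353.0) / (727.0 + 25.10) = 29.33 µg/L.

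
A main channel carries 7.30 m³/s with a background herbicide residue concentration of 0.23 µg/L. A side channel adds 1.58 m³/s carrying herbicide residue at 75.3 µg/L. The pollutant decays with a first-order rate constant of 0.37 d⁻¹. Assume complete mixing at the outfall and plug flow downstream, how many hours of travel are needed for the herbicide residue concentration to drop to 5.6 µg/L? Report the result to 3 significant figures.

Mixed concentration C = ΣQC/ΣQ = (7.300·0.2300 + 1.580·75.30) / 8.880 = 120.7/8.880 = 13.59 µg/L.
13.59·exp(−k·t) = 5.6 → t = ln(13.59/5.6)/k = 207000 s = 57.49 h.

57.5 h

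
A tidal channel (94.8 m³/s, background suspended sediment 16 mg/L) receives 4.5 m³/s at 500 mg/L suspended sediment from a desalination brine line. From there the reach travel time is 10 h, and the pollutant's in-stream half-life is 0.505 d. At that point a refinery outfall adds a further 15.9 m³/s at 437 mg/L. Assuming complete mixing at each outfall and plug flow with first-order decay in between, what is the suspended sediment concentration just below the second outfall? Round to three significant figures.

Conservation of mass: C = (94.80·16.00 + 4.500·500.0) / 99.30 = 3767/99.30 = 37.93 mg/L; combined flow 99.30 m³/s.
Half-life 0.505 d → k = ln 2 / 0.505 = 1.373 d⁻¹.
Applying C = C₀e^(−kt): 37.93 × 0.5644 = 21.41 mg/L.
At the second outfall, C = (99.30·21.41 + 15.90·437.0) / (99.30 + 15.90) = 78.77 mg/L.

78.8 mg/L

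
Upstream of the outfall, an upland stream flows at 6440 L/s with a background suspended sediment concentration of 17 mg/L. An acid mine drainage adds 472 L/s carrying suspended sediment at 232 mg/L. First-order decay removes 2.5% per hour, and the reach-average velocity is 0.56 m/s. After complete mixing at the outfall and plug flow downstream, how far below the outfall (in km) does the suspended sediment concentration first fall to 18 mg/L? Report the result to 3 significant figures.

Mixed concentration C = ΣQC/ΣQ = (6440·17.00 + 472.0·232.0) / 6912 = 219000/6912 = 31.68 mg/L.
2.5%/h lost → k = −ln(1 − 0.025) = 0.02532 h⁻¹.
Set 31.68·exp(−k·t) = 18 → t = ln(31.68/18)/k = 80390 s = 22.33 h.
Distance = v·t = 0.56·80390 = 45020 m = 45.02 km.

45.0 km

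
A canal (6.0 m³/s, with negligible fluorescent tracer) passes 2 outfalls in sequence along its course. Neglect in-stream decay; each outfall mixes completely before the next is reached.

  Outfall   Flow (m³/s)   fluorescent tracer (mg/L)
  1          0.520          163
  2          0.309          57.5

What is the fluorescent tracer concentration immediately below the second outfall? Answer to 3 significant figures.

15.0 mg/L

After outfall 1: Q = 6.000 + 0.5200 = 6.520 m³/s; C = (6.000·0 + 0.5200·163.0)/6.520 = 13.00 mg/L.
After outfall 2: Q = 6.520 + 0.3090 = 6.829 m³/s; C = (6.520·13.00 + 0.3090·57.50)/6.829 = 15.01 mg/L.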